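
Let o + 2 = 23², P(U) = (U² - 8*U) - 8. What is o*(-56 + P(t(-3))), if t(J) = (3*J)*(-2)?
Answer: 61132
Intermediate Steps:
t(J) = -6*J
P(U) = -8 + U² - 8*U
o = 527 (o = -2 + 23² = -2 + 529 = 527)
o*(-56 + P(t(-3))) = 527*(-56 + (-8 + (-6*(-3))² - (-48)*(-3))) = 527*(-56 + (-8 + 18² - 8*18)) = 527*(-56 + (-8 + 324 - 144)) = 527*(-56 + 172) = 527*116 = 61132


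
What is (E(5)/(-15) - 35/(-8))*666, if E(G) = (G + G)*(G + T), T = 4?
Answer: -4329/4 ≈ -1082.3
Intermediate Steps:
E(G) = 2*G*(4 + G) (E(G) = (G + G)*(G + 4) = (2*G)*(4 + G) = 2*G*(4 + G))
(E(5)/(-15) - 35/(-8))*666 = ((2*5*(4 + 5))/(-15) - 35/(-8))*666 = ((2*5*9)*(-1/15) - 35*(-1/8))*666 = (90*(-1/15) + 35/8)*666 = (-6 + 35/8)*666 = -13/8*666 = -4329/4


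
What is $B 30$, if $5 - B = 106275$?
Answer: $-3188100$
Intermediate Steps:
$B = -106270$ ($B = 5 - 106275 = -106270$)
$B 30 = \left(-106270\right) 30 = -3188100$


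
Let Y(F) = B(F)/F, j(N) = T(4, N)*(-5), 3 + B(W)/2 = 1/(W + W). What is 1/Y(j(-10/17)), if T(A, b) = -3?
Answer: -225/89 ≈ -2.5281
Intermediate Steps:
B(W) = -6 + 1/W (B(W) = -6 + 2/(W + W) = -6 + 2/((2*W)) = -6 + 2*(1/(2*W)) = -6 + 1/W)
j(N) = 15 (j(N) = -3*(-5) = 15)
Y(F) = (-6 + 1/F)/F
1/Y(j(-10/17)) = 1/((1 - 6*15)/15²) = 1/((1 - 90)/225) = 1/((1/225)*(-89)) = 1/(-89/225) = -225/89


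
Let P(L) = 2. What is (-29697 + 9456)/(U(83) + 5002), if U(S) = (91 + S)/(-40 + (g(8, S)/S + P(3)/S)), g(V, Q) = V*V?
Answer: -32932107/8131033 ≈ -4.0502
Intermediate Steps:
g(V, Q) = V²
U(S) = (91 + S)/(-40 + 66/S) (U(S) = (91 + S)/(-40 + (8²/S + 2/S)) = (91 + S)/(-40 + (64/S + 2/S)) = (91 + S)/(-40 + 66/S))
(-29697 + 9456)/(U(83) + 5002) = (-29697 + 9456)/((½)*83*(91 + 83)/(33 - 20*83) + 5002) = -20241/((½)*83*174/(33 - 1660) + 5002) = -20241/((½)*83*174/(-1627) + 5002) = -20241/((½)*83*(-1/1627)*174 + 5002) = -20241/(-7221/1627 + 5002) = -20241/8131033/1627 = -20241*1627/8131033 = -32932107/8131033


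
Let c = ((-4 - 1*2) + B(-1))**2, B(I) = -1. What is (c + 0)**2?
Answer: 2401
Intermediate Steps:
c = 49 (c = ((-4 - 1*2) - 1)**2 = ((-4 - 2) - 1)**2 = (-6 - 1)**2 = (-7)**2 = 49)
(c + 0)**2 = (49 + 0)**2 = 49**2 = 2401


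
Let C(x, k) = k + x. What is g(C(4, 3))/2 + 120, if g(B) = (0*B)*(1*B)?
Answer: 120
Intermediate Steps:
g(B) = 0 (g(B) = 0*B = 0)
g(C(4, 3))/2 + 120 = 0/2 + 120 = (½)*0 + 120 = 0 + 120 = 120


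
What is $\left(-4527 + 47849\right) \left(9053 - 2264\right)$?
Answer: $294113058$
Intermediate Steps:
$\left(-4527 + 47849\right) \left(9053 - 2264\right) = 43322 \cdot 6789 = 294113058$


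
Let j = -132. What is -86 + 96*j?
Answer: -12758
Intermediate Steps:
-86 + 96*j = -86 + 96*(-132) = -86 - 12672 = -12758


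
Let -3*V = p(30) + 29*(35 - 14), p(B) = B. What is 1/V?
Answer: -1/213 ≈ -0.0046948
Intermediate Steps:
V = -213 (V = -(30 + 29*(35 - 14))/3 = -(30 + 29*21)/3 = -(30 + 609)/3 = -⅓*639 = -213)
1/V = 1/(-213) = -1/213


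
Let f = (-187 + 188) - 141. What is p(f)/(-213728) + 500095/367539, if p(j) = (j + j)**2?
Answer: 2439663955/2454792981 ≈ 0.99384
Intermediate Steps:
f = -140 (f = 1 - 141 = -140)
p(j) = 4*j**2 (p(j) = (2*j)**2 = 4*j**2)
p(f)/(-213728) + 500095/367539 = (4*(-140)**2)/(-213728) + 500095/367539 = (4*19600)*(-1/213728) + 500095*(1/367539) = 78400*(-1/213728) + 500095/367539 = -2450/6679 + 500095/367539 = 2439663955/2454792981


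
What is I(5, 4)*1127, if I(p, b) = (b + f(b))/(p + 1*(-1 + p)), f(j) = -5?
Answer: -1127/9 ≈ -125.22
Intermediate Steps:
I(p, b) = (-5 + b)/(-1 + 2*p) (I(p, b) = (b - 5)/(p + 1*(-1 + p)) = (-5 + b)/(p + (-1 + p)) = (-5 + b)/(-1 + 2*p))
I(5, 4)*1127 = ((-5 + 4)/(-1 + 2*5))*1127 = (-1/(-1 + 10))*1127 = (-1/9)*1127 = ((⅑)*(-1))*1127 = -⅑*1127 = -1127/9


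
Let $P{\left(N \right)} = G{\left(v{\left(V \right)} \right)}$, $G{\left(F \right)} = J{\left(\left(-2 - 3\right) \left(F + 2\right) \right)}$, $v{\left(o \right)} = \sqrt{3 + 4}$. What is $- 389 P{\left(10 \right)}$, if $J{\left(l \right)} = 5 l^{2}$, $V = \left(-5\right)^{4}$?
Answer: $-534875 - 194500 \sqrt{7} \approx -1.0495 \cdot 10^{6}$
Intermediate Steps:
$V = 625$
$v{\left(o \right)} = \sqrt{7}$
$G{\left(F \right)} = 5 \left(-10 - 5 F\right)^{2}$ ($G{\left(F \right)} = 5 \left(\left(-2 - 3\right) \left(F + 2\right)\right)^{2} = 5 \left(- 5 \left(2 + F\right)\right)^{2} = 5 \left(-10 - 5 F\right)^{2}$)
$P{\left(N \right)} = 125 \left(2 + \sqrt{7}\right)^{2}$
$- 389 P{\left(10 \right)} = - 389 \left(1375 + 500 \sqrt{7}\right) = -534875 - 194500 \sqrt{7}$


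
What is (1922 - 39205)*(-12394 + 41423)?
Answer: -1082288207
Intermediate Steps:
(1922 - 39205)*(-12394 + 41423) = -37283*29029 = -1082288207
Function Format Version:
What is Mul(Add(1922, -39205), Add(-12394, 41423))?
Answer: -1082288207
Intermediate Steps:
Mul(Add(1922, -39205), Add(-12394, 41423)) = Mul(-37283, 29029) = -1082288207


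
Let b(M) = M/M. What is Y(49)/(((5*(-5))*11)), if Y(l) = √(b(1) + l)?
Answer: -√2/55 ≈ -0.025713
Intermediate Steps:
b(M) = 1
Y(l) = √(1 + l)
Y(49)/(((5*(-5))*11)) = √(1 + 49)/(((5*(-5))*11)) = √50/((-25*11)) = (5*√2)/(-275) = (5*√2)*(-1/275) = -√2/55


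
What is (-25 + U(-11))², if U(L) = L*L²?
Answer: 1838736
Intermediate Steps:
U(L) = L³
(-25 + U(-11))² = (-25 + (-11)³)² = (-25 - 1331)² = (-1356)² = 1838736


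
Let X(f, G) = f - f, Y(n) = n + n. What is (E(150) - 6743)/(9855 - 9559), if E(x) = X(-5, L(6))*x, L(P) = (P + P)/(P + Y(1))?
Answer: -6743/296 ≈ -22.780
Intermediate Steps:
Y(n) = 2*n
L(P) = 2*P/(2 + P) (L(P) = (P + P)/(P + 2*1) = (2*P)/(P + 2) = (2*P)/(2 + P) = 2*P/(2 + P))
X(f, G) = 0
E(x) = 0 (E(x) = 0*x = 0)
(E(150) - 6743)/(9855 - 9559) = (0 - 6743)/(9855 - 9559) = -6743/296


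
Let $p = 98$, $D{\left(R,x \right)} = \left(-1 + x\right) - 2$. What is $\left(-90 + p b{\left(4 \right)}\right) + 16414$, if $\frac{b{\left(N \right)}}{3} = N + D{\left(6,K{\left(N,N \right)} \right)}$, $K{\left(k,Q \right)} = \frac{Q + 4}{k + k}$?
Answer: $16912$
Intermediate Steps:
$K{\left(k,Q \right)} = \frac{4 + Q}{2 k}$
$D{\left(R,x \right)} = -3 + x$
$b{\left(N \right)} = -9 + 3 N + \frac{3 \left(4 + N\right)}{2 N}$ ($b{\left(N \right)} = 3 \left(N - \left(3 - \frac{4 + N}{2 N}\right)\right) = 3 \left(-3 + N + \frac{4 + N}{2 N}\right) = -9 + 3 N + \frac{3 \left(4 + N\right)}{2 N}$)
$\left(-90 + p b{\left(4 \right)}\right) + 16414 = \left(-90 + 98 \left(- \frac{15}{2} + 3 \cdot 4 + \frac{6}{4}\right)\right) + 16414 = \left(-90 + 98 \left(- \frac{15}{2} + 12 + 6 \cdot \frac{1}{4}\right)\right) + 16414 = \left(-90 + 98 \left(- \frac{15}{2} + 12 + \frac{3}{2}\right)\right) + 16414 = \left(-90 + 98 \cdot 6\right) + 16414 = \left(-90 + 588\right) + 16414 = 498 + 16414 = 16912$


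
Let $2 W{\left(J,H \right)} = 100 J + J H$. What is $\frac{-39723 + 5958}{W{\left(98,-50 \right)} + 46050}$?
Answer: $- \frac{6753}{9700} \approx -0.69619$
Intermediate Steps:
$W{\left(J,H \right)} = 50 J + \frac{H J}{2}$ ($W{\left(J,H \right)} = \frac{100 J + J H}{2} = \frac{100 J + H J}{2} = 50 J + \frac{H J}{2}$)
$\frac{-39723 + 5958}{W{\left(98,-50 \right)} + 46050} = \frac{-39723 + 5958}{\frac{1}{2} \cdot 98 \left(100 - 50\right) + 46050} = - \frac{33765}{\frac{1}{2} \cdot 98 \cdot 50 + 46050} = - \frac{33765}{2450 + 46050} = - \frac{33765}{48500} = \left(-33765\right) \frac{1}{48500} = - \frac{6753}{9700}$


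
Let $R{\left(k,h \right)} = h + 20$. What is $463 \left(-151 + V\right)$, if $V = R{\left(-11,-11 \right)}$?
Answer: $-65746$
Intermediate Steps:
$R{\left(k,h \right)} = 20 + h$
$V = 9$ ($V = 20 - 11 = 9$)
$463 \left(-151 + V\right) = 463 \left(-151 + 9\right) = 463 \left(-142\right) = -65746$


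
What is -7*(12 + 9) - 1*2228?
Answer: -2375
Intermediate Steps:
-7*(12 + 9) - 1*2228 = -7*21 - 2228 = -147 - 2228 = -2375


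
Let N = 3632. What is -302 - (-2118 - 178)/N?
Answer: -136821/454 ≈ -301.37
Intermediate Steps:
-302 - (-2118 - 178)/N = -302 - (-2118 - 178)/3632 = -302 - (-2296)/3632 = -302 - 1*(-287/454) = -302 + 287/454 = -136821/454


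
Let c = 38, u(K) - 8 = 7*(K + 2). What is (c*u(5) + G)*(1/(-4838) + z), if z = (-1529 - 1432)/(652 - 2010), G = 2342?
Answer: 2306157560/234643 ≈ 9828.4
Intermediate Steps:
u(K) = 22 + 7*K (u(K) = 8 + 7*(K + 2) = 8 + 7*(2 + K) = 8 + (14 + 7*K) = 22 + 7*K)
z = 423/194 (z = -2961/(-1358) = -2961*(-1/1358) = 423/194 ≈ 2.1804)
(c*u(5) + G)*(1/(-4838) + z) = (38*(22 + 7*5) + 2342)*(1/(-4838) + 423/194) = (38*(22 + 35) + 2342)*(-1/4838 + 423/194) = (38*57 + 2342)*(511570/234643) = (2166 + 2342)*(511570/234643) = 4508*(511570/234643) = 2306157560/234643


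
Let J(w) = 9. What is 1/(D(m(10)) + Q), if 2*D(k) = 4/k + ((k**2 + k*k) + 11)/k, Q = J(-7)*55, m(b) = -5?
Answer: 2/977 ≈ 0.0020471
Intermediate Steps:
Q = 495 (Q = 9*55 = 495)
D(k) = 2/k + (11 + 2*k**2)/(2*k) (D(k) = (4/k + ((k**2 + k*k) + 11)/k)/2 = (4/k + ((k**2 + k**2) + 11)/k)/2 = (4/k + (2*k**2 + 11)/k)/2 = (4/k + (11 + 2*k**2)/k)/2 = 2/k + (11 + 2*k**2)/(2*k))
1/(D(m(10)) + Q) = 1/((-5 + (15/2)/(-5)) + 495) = 1/((-5 + (15/2)*(-1/5)) + 495) = 1/((-5 - 3/2) + 495) = 1/(-13/2 + 495) = 1/(977/2) = 2/977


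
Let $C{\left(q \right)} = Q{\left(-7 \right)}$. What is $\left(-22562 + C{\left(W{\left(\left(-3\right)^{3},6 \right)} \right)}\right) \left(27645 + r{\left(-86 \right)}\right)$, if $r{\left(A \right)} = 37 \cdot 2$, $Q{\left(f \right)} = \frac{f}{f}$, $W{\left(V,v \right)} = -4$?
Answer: $-625368359$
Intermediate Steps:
$Q{\left(f \right)} = 1$
$C{\left(q \right)} = 1$
$r{\left(A \right)} = 74$
$\left(-22562 + C{\left(W{\left(\left(-3\right)^{3},6 \right)} \right)}\right) \left(27645 + r{\left(-86 \right)}\right) = \left(-22562 + 1\right) \left(27645 + 74\right) = \left(-22561\right) 27719 = -625368359$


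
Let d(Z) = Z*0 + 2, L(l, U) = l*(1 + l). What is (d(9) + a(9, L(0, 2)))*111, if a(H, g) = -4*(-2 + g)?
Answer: 1110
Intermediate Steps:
d(Z) = 2 (d(Z) = 0 + 2 = 2)
a(H, g) = 8 - 4*g
(d(9) + a(9, L(0, 2)))*111 = (2 + (8 - 0*(1 + 0)))*111 = (2 + (8 - 0))*111 = (2 + (8 - 4*0))*111 = (2 + (8 + 0))*111 = (2 + 8)*111 = 10*111 = 1110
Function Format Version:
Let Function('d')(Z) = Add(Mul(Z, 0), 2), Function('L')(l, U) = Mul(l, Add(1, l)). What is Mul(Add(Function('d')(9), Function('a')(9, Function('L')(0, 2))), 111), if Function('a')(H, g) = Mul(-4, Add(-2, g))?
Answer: 1110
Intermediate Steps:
Function('d')(Z) = 2 (Function('d')(Z) = Add(0, 2) = 2)
Function('a')(H, g) = Add(8, Mul(-4, g))
Mul(Add(Function('d')(9), Function('a')(9, Function('L')(0, 2))), 111) = Mul(Add(2, Add(8, Mul(-4, Mul(0, Add(1, 0))))), 111) = Mul(Add(2, Add(8, Mul(-4, Mul(0, 1)))), 111) = Mul(Add(2, Add(8, Mul(-4, 0))), 111) = Mul(Add(2, Add(8, 0)), 111) = Mul(Add(2, 8), 111) = Mul(10, 111) = 1110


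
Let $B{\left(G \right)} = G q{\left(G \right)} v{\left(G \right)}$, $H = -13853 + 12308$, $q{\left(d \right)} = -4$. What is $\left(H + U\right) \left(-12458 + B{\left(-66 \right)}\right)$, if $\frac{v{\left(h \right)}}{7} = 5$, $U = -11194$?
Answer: $40994102$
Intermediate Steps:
$v{\left(h \right)} = 35$ ($v{\left(h \right)} = 7 \cdot 5 = 35$)
$H = -1545$
$B{\left(G \right)} = - 140 G$ ($B{\left(G \right)} = G \left(-4\right) 35 = - 4 G 35 = - 140 G$)
$\left(H + U\right) \left(-12458 + B{\left(-66 \right)}\right) = \left(-1545 - 11194\right) \left(-12458 - -9240\right) = - 12739 \left(-12458 + 9240\right) = \left(-12739\right) \left(-3218\right) = 40994102$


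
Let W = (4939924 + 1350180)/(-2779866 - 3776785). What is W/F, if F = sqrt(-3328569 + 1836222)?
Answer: 6290104*I*sqrt(1492347)/9784798449897 ≈ 0.00078531*I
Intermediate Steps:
F = I*sqrt(1492347) (F = sqrt(-1492347) = I*sqrt(1492347) ≈ 1221.6*I)
W = -6290104/6556651 (W = 6290104/(-6556651) = 6290104*(-1/6556651) = -6290104/6556651 ≈ -0.95935)
W/F = -6290104*(-I*sqrt(1492347)/1492347)/6556651 = -(-6290104)*I*sqrt(1492347)/9784798449897 = 6290104*I*sqrt(1492347)/9784798449897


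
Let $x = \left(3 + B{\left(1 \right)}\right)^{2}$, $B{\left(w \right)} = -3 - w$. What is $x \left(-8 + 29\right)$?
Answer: $21$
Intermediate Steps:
$x = 1$ ($x = \left(3 - 4\right)^{2} = \left(-1\right)^{2} = 1$)
$x \left(-8 + 29\right) = 1 \left(-8 + 29\right) = 1 \cdot 21 = 21$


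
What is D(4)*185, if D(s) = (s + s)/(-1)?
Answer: -1480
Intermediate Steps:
D(s) = -2*s (D(s) = (2*s)*(-1) = -2*s)
D(4)*185 = -2*4*185 = -8*185 = -1480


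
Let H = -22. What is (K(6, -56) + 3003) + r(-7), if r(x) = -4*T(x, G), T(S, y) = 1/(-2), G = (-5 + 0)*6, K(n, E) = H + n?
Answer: 2989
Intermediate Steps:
K(n, E) = -22 + n
G = -30 (G = -5*6 = -30)
T(S, y) = -½
r(x) = 2 (r(x) = -4*(-½) = 2)
(K(6, -56) + 3003) + r(-7) = ((-22 + 6) + 3003) + 2 = (-16 + 3003) + 2 = 2987 + 2 = 2989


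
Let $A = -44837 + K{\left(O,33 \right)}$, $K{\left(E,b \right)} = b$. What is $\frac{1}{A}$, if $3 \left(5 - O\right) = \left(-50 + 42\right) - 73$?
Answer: $- \frac{1}{44804} \approx -2.2319 \cdot 10^{-5}$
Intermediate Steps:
$O = 32$ ($O = 5 - \frac{\left(-50 + 42\right) - 73}{3} = 5 - \frac{-8 - 73}{3} = 5 - -27 = 5 + 27 = 32$)
$A = -44804$ ($A = -44837 + 33 = -44804$)
$\frac{1}{A} = \frac{1}{-44804} = - \frac{1}{44804}$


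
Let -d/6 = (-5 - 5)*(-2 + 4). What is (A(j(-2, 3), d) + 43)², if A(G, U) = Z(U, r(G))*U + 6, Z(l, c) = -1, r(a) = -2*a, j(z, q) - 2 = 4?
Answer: 5041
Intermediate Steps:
j(z, q) = 6 (j(z, q) = 2 + 4 = 6)
d = 120 (d = -6*(-5 - 5)*(-2 + 4) = -(-60)*2 = -6*(-20) = 120)
A(G, U) = 6 - U (A(G, U) = -U + 6 = 6 - U)
(A(j(-2, 3), d) + 43)² = ((6 - 1*120) + 43)² = ((6 - 120) + 43)² = (-114 + 43)² = (-71)² = 5041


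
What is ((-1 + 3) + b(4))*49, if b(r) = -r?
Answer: -98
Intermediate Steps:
((-1 + 3) + b(4))*49 = ((-1 + 3) - 1*4)*49 = (2 - 4)*49 = -2*49 = -98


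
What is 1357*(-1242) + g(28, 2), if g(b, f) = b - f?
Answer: -1685368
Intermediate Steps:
1357*(-1242) + g(28, 2) = 1357*(-1242) + (28 - 1*2) = -1685394 + (28 - 2) = -1685394 + 26 = -1685368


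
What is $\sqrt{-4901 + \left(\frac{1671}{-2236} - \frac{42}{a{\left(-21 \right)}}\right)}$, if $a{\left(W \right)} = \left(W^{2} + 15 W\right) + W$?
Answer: $\frac{i \sqrt{153182789565}}{5590} \approx 70.015 i$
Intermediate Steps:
$a{\left(W \right)} = W^{2} + 16 W$
$\sqrt{-4901 + \left(\frac{1671}{-2236} - \frac{42}{a{\left(-21 \right)}}\right)} = \sqrt{-4901 - \left(\frac{1671}{2236} + 42 \left(- \frac{1}{21 \left(16 - 21\right)}\right)\right)} = \sqrt{-4901 - \left(\frac{1671}{2236} + \frac{42}{\left(-21\right) \left(-5\right)}\right)} = \sqrt{-4901 - \left(\frac{1671}{2236} + \frac{42}{105}\right)} = \sqrt{-4901 - \frac{12827}{11180}} = \sqrt{- \frac{54806007}{11180}} = \frac{i \sqrt{153182789565}}{5590}$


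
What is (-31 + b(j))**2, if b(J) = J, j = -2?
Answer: 1089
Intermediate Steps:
(-31 + b(j))**2 = (-31 - 2)**2 = (-33)**2 = 1089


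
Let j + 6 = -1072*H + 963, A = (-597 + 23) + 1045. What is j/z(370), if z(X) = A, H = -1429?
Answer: 1532845/471 ≈ 3254.4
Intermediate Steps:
A = 471 (A = -574 + 1045 = 471)
z(X) = 471
j = 1532845 (j = -6 + (-1072*(-1429) + 963) = -6 + (1531888 + 963) = -6 + 1532851 = 1532845)
j/z(370) = 1532845/471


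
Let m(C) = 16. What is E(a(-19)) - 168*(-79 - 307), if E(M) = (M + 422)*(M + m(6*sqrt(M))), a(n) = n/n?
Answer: 72039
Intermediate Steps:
a(n) = 1
E(M) = (16 + M)*(422 + M) (E(M) = (M + 422)*(M + 16) = (422 + M)*(16 + M) = (16 + M)*(422 + M))
E(a(-19)) - 168*(-79 - 307) = (6752 + 1**2 + 438*1) - 168*(-79 - 307) = (6752 + 1 + 438) - 168*(-386) = 7191 - 1*(-64848) = 7191 + 64848 = 72039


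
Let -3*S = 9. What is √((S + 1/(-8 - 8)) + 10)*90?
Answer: 45*√111/2 ≈ 237.05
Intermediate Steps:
S = -3 (S = -⅓*9 = -3)
√((S + 1/(-8 - 8)) + 10)*90 = √((-3 + 1/(-8 - 8)) + 10)*90 = √((-3 + 1/(-16)) + 10)*90 = √((-3 - 1/16) + 10)*90 = √(-49/16 + 10)*90 = √(111/16)*90 = (√111/4)*90 = 45*√111/2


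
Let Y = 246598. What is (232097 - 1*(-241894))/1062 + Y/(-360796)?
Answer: 7114673740/15965223 ≈ 445.64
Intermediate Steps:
(232097 - 1*(-241894))/1062 + Y/(-360796) = (232097 - 1*(-241894))/1062 + 246598/(-360796) = (232097 + 241894)*(1/1062) + 246598*(-1/360796) = 473991*(1/1062) - 123299/180398 = 157997/354 - 123299/180398 = 7114673740/15965223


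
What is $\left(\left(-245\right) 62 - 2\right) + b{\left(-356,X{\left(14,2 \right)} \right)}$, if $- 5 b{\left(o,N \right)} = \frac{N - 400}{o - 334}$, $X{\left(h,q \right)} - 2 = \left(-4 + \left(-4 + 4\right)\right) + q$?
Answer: $- \frac{1048256}{69} \approx -15192.0$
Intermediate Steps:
$X{\left(h,q \right)} = -2 + q$ ($X{\left(h,q \right)} = 2 + \left(\left(-4 + \left(-4 + 4\right)\right) + q\right) = 2 + \left(\left(-4 + 0\right) + q\right) = 2 + \left(-4 + q\right) = -2 + q$)
$b{\left(o,N \right)} = - \frac{-400 + N}{5 \left(-334 + o\right)}$ ($b{\left(o,N \right)} = - \frac{\left(N - 400\right) \frac{1}{o - 334}}{5} = - \frac{\left(-400 + N\right) \frac{1}{-334 + o}}{5} = - \frac{\frac{1}{-334 + o} \left(-400 + N\right)}{5} = - \frac{-400 + N}{5 \left(-334 + o\right)}$)
$\left(\left(-245\right) 62 - 2\right) + b{\left(-356,X{\left(14,2 \right)} \right)} = \left(\left(-245\right) 62 - 2\right) + \frac{400 - \left(-2 + 2\right)}{5 \left(-334 - 356\right)} = \left(-15190 - 2\right) + \frac{400 - 0}{5 \left(-690\right)} = -15192 + \frac{1}{5} \left(- \frac{1}{690}\right) \left(400 + 0\right) = -15192 + \frac{1}{5} \left(- \frac{1}{690}\right) 400 = -15192 - \frac{8}{69} = - \frac{1048256}{69}$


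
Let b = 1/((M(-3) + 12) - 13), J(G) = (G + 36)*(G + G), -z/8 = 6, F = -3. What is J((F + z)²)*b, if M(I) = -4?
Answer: -13717674/5 ≈ -2.7435e+6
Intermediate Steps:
z = -48 (z = -8*6 = -48)
J(G) = 2*G*(36 + G) (J(G) = (36 + G)*(2*G) = 2*G*(36 + G))
b = -⅕ (b = 1/((-4 + 12) - 13) = 1/(8 - 13) = 1/(-5) = -⅕ ≈ -0.20000)
J((F + z)²)*b = (2*(-3 - 48)²*(36 + (-3 - 48)²))*(-⅕) = (2*(-51)²*(36 + (-51)²))*(-⅕) = (2*2601*(36 + 2601))*(-⅕) = (2*2601*2637)*(-⅕) = 13717674*(-⅕) = -13717674/5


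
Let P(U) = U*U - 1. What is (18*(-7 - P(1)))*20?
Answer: -2520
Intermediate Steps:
P(U) = -1 + U² (P(U) = U² - 1 = -1 + U²)
(18*(-7 - P(1)))*20 = (18*(-7 - (-1 + 1²)))*20 = (18*(-7 - (-1 + 1)))*20 = (18*(-7 - 1*0))*20 = (18*(-7 + 0))*20 = (18*(-7))*20 = -126*20 = -2520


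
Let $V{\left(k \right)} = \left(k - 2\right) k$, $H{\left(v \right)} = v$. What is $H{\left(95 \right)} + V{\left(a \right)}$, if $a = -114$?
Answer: $13319$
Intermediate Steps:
$V{\left(k \right)} = k \left(-2 + k\right)$ ($V{\left(k \right)} = \left(-2 + k\right) k = k \left(-2 + k\right)$)
$H{\left(95 \right)} + V{\left(a \right)} = 95 - 114 \left(-2 - 114\right) = 95 - -13224 = 95 + 13224 = 13319$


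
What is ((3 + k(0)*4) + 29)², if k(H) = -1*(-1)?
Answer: 1296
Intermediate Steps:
k(H) = 1
((3 + k(0)*4) + 29)² = ((3 + 1*4) + 29)² = ((3 + 4) + 29)² = (7 + 29)² = 36² = 1296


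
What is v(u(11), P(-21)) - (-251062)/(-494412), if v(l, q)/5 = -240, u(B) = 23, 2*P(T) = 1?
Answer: -296772731/247206 ≈ -1200.5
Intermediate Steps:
P(T) = ½ (P(T) = (½)*1 = ½)
v(l, q) = -1200 (v(l, q) = 5*(-240) = -1200)
v(u(11), P(-21)) - (-251062)/(-494412) = -1200 - (-251062)/(-494412) = -1200 - (-251062)*(-1)/494412 = -1200 - 1*125531/247206 = -1200 - 125531/247206 = -296772731/247206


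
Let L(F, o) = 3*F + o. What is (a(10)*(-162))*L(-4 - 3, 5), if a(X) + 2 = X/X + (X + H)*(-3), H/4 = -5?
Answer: 75168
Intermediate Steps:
H = -20 (H = 4*(-5) = -20)
a(X) = 59 - 3*X (a(X) = -2 + (X/X + (X - 20)*(-3)) = -2 + (1 + (-20 + X)*(-3)) = -2 + (1 + (60 - 3*X)) = -2 + (61 - 3*X) = 59 - 3*X)
L(F, o) = o + 3*F
(a(10)*(-162))*L(-4 - 3, 5) = ((59 - 3*10)*(-162))*(5 + 3*(-4 - 3)) = ((59 - 30)*(-162))*(5 + 3*(-7)) = (29*(-162))*(5 - 21) = -4698*(-16) = 75168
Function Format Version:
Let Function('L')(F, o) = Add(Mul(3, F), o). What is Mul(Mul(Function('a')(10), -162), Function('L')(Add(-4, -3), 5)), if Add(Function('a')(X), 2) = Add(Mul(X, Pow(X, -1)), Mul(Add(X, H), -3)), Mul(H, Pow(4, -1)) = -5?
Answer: 75168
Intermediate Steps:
H = -20 (H = Mul(4, -5) = -20)
Function('a')(X) = Add(59, Mul(-3, X)) (Function('a')(X) = Add(-2, Add(Mul(X, Pow(X, -1)), Mul(Add(X, -20), -3))) = Add(-2, Add(1, Mul(Add(-20, X), -3))) = Add(-2, Add(1, Add(60, Mul(-3, X)))) = Add(-2, Add(61, Mul(-3, X))) = Add(59, Mul(-3, X)))
Function('L')(F, o) = Add(o, Mul(3, F))
Mul(Mul(Function('a')(10), -162), Function('L')(Add(-4, -3), 5)) = Mul(Mul(Add(59, Mul(-3, 10)), -162), Add(5, Mul(3, Add(-4, -3)))) = Mul(Mul(Add(59, -30), -162), Add(5, Mul(3, -7))) = Mul(Mul(29, -162), Add(5, -21)) = Mul(-4698, -16) = 75168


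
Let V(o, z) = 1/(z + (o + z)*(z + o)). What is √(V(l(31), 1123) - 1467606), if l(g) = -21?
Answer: I*√2168396505865191247/1215527 ≈ 1211.4*I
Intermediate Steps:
V(o, z) = 1/(z + (o + z)²) (V(o, z) = 1/(z + (o + z)*(o + z)) = 1/(z + (o + z)²))
√(V(l(31), 1123) - 1467606) = √(1/(1123 + (-21 + 1123)²) - 1467606) = √(1/(1123 + 1102²) - 1467606) = √(1/(1123 + 1214404) - 1467606) = √(1/1215527 - 1467606) = √(-1783914718361/1215527) = I*√2168396505865191247/1215527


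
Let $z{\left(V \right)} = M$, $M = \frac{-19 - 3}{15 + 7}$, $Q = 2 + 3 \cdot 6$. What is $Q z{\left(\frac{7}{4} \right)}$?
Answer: $-20$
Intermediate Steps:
$Q = 20$ ($Q = 2 + 18 = 20$)
$M = -1$ ($M = - \frac{22}{22} = \left(-22\right) \frac{1}{22} = -1$)
$z{\left(V \right)} = -1$
$Q z{\left(\frac{7}{4} \right)} = 20 \left(-1\right) = -20$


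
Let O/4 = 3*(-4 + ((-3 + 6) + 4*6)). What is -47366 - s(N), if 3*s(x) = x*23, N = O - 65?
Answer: -146951/3 ≈ -48984.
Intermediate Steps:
O = 276 (O = 4*(3*(-4 + ((-3 + 6) + 4*6))) = 4*(3*(-4 + (3 + 24))) = 4*(3*(-4 + 27)) = 4*(3*23) = 4*69 = 276)
N = 211 (N = 276 - 65 = 211)
s(x) = 23*x/3 (s(x) = (x*23)/3 = (23*x)/3 = 23*x/3)
-47366 - s(N) = -47366 - 23*211/3 = -47366 - 1*4853/3 = -47366 - 4853/3 = -146951/3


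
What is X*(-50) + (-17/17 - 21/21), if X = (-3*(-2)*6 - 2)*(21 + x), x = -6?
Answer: -25502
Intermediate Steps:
X = 510 (X = (-3*(-2)*6 - 2)*(21 - 6) = (6*6 - 2)*15 = (36 - 2)*15 = 34*15 = 510)
X*(-50) + (-17/17 - 21/21) = 510*(-50) + (-17/17 - 21/21) = -25500 + (-17*1/17 - 21*1/21) = -25500 + (-1 - 1) = -25500 - 2 = -25502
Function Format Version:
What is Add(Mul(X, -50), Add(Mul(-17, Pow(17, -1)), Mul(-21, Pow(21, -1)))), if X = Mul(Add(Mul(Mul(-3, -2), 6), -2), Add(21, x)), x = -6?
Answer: -25502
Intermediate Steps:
X = 510 (X = Mul(Add(Mul(Mul(-3, -2), 6), -2), Add(21, -6)) = Mul(Add(Mul(6, 6), -2), 15) = Mul(Add(36, -2), 15) = Mul(34, 15) = 510)
Add(Mul(X, -50), Add(Mul(-17, Pow(17, -1)), Mul(-21, Pow(21, -1)))) = Add(Mul(510, -50), Add(Mul(-17, Pow(17, -1)), Mul(-21, Pow(21, -1)))) = Add(-25500, Add(Mul(-17, Rational(1, 17)), Mul(-21, Rational(1, 21)))) = Add(-25500, Add(-1, -1)) = Add(-25500, -2) = -25502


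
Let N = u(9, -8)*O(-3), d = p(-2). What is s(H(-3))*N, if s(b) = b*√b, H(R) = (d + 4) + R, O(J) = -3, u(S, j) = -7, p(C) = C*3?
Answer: -105*I*√5 ≈ -234.79*I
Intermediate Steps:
p(C) = 3*C
d = -6 (d = 3*(-2) = -6)
H(R) = -2 + R (H(R) = (-6 + 4) + R = -2 + R)
s(b) = b^(3/2)
N = 21 (N = -7*(-3) = 21)
s(H(-3))*N = (-2 - 3)^(3/2)*21 = (-5)^(3/2)*21 = -5*I*√5*21 = -105*I*√5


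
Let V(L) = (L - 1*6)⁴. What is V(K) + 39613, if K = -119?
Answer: 244180238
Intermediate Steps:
V(L) = (-6 + L)⁴ (V(L) = (L - 6)⁴ = (-6 + L)⁴)
V(K) + 39613 = (-6 - 119)⁴ + 39613 = (-125)⁴ + 39613 = 244140625 + 39613 = 244180238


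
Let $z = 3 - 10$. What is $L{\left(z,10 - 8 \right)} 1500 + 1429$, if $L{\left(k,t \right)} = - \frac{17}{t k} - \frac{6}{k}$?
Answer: $\frac{31753}{7} \approx 4536.1$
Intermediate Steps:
$z = -7$
$L{\left(k,t \right)} = - \frac{6}{k} - \frac{17}{k t}$ ($L{\left(k,t \right)} = - \frac{17}{k t} - \frac{6}{k} = - \frac{6}{k} - \frac{17}{k t}$)
$L{\left(z,10 - 8 \right)} 1500 + 1429 = \frac{-17 - 6 \left(10 - 8\right)}{\left(-7\right) \left(10 - 8\right)} 1500 + 1429 = - \frac{-17 - 12}{7 \cdot 2} \cdot 1500 + 1429 = \left(- \frac{1}{7}\right) \frac{1}{2} \left(-17 - 12\right) 1500 + 1429 = \left(- \frac{1}{7}\right) \frac{1}{2} \left(-29\right) 1500 + 1429 = \frac{29}{14} \cdot 1500 + 1429 = \frac{21750}{7} + 1429 = \frac{31753}{7}$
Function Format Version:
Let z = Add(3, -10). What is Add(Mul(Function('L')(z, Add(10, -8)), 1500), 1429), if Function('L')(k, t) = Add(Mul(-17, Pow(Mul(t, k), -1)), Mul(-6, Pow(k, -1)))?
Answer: Rational(31753, 7) ≈ 4536.1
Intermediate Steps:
z = -7
Function('L')(k, t) = Add(Mul(-6, Pow(k, -1)), Mul(-17, Pow(k, -1), Pow(t, -1))) (Function('L')(k, t) = Add(Mul(-17, Pow(Mul(k, t), -1)), Mul(-6, Pow(k, -1))) = Add(Mul(-17, Mul(Pow(k, -1), Pow(t, -1))), Mul(-6, Pow(k, -1))) = Add(Mul(-17, Pow(k, -1), Pow(t, -1)), Mul(-6, Pow(k, -1))) = Add(Mul(-6, Pow(k, -1)), Mul(-17, Pow(k, -1), Pow(t, -1))))
Add(Mul(Function('L')(z, Add(10, -8)), 1500), 1429) = Add(Mul(Mul(Pow(-7, -1), Pow(Add(10, -8), -1), Add(-17, Mul(-6, Add(10, -8)))), 1500), 1429) = Add(Mul(Mul(Rational(-1, 7), Pow(2, -1), Add(-17, Mul(-6, 2))), 1500), 1429) = Add(Mul(Mul(Rational(-1, 7), Rational(1, 2), Add(-17, -12)), 1500), 1429) = Add(Mul(Mul(Rational(-1, 7), Rational(1, 2), -29), 1500), 1429) = Add(Mul(Rational(29, 14), 1500), 1429) = Add(Rational(21750, 7), 1429) = Rational(31753, 7)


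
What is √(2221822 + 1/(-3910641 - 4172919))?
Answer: √36295652127551603910/4041780 ≈ 1490.6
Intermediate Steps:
√(2221822 + 1/(-3910641 - 4172919)) = √(2221822 + 1/(-8083560)) = √(2221822 - 1/8083560) = √(17960231446319/8083560) = √36295652127551603910/4041780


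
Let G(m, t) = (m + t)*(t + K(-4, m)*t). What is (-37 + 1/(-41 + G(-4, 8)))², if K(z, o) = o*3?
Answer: 211469764/154449 ≈ 1369.2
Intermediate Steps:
K(z, o) = 3*o
G(m, t) = (m + t)*(t + 3*m*t) (G(m, t) = (m + t)*(t + (3*m)*t) = (m + t)*(t + 3*m*t))
(-37 + 1/(-41 + G(-4, 8)))² = (-37 + 1/(-41 + 8*(-4 + 8 + 3*(-4)² + 3*(-4)*8)))² = (-37 + 1/(-41 + 8*(-4 + 8 + 3*16 - 96)))² = (-37 + 1/(-41 + 8*(-4 + 8 + 48 - 96)))² = (-37 + 1/(-41 + 8*(-44)))² = (-37 + 1/(-41 - 352))² = (-37 + 1/(-393))² = (-37 - 1/393)² = (-14542/393)² = 211469764/154449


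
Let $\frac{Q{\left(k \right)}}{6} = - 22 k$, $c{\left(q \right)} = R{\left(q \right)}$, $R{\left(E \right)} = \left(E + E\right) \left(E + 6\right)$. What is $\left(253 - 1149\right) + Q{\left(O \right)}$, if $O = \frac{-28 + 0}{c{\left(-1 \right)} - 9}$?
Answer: $- \frac{20720}{19} \approx -1090.5$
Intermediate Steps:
$R{\left(E \right)} = 2 E \left(6 + E\right)$
$c{\left(q \right)} = 2 q \left(6 + q\right)$
$O = \frac{28}{19}$ ($O = \frac{-28 + 0}{2 \left(-1\right) \left(6 - 1\right) - 9} = - \frac{28}{2 \left(-1\right) 5 - 9} = - \frac{28}{-10 - 9} = - \frac{28}{-19} = \left(-28\right) \left(- \frac{1}{19}\right) = \frac{28}{19} \approx 1.4737$)
$Q{\left(k \right)} = - 132 k$ ($Q{\left(k \right)} = 6 \left(- 22 k\right) = - 132 k$)
$\left(253 - 1149\right) + Q{\left(O \right)} = \left(253 - 1149\right) - \frac{3696}{19} = -896 - \frac{3696}{19} = - \frac{20720}{19}$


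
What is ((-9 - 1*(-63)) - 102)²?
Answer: 2304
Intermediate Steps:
((-9 - 1*(-63)) - 102)² = ((-9 + 63) - 102)² = (54 - 102)² = (-48)² = 2304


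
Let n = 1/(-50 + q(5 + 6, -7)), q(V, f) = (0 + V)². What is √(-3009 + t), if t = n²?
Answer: 4*I*√948023/71 ≈ 54.854*I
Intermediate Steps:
q(V, f) = V²
n = 1/71 (n = 1/(-50 + (5 + 6)²) = 1/(-50 + 11²) = 1/(-50 + 121) = 1/71 ≈ 0.014085)
t = 1/5041 (t = (1/71)² = 1/5041 ≈ 0.00019837)
√(-3009 + t) = √(-3009 + 1/5041) = √(-15168368/5041) = 4*I*√948023/71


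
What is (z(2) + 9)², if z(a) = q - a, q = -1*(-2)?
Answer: 81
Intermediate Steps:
q = 2
z(a) = 2 - a
(z(2) + 9)² = ((2 - 1*2) + 9)² = ((2 - 2) + 9)² = (0 + 9)² = 9² = 81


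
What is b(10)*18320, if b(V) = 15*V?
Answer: 2748000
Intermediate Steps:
b(10)*18320 = (15*10)*18320 = 150*18320 = 2748000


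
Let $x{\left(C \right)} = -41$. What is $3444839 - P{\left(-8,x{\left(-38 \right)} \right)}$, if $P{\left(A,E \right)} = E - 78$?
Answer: $3444958$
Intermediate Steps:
$P{\left(A,E \right)} = -78 + E$
$3444839 - P{\left(-8,x{\left(-38 \right)} \right)} = 3444839 - \left(-78 - 41\right) = 3444839 - -119 = 3444839 + 119 = 3444958$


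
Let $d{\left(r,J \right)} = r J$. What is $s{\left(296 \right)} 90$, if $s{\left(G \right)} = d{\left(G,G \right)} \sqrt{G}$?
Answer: $15770880 \sqrt{74} \approx 1.3567 \cdot 10^{8}$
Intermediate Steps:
$d{\left(r,J \right)} = J r$
$s{\left(G \right)} = G^{\frac{5}{2}}$ ($s{\left(G \right)} = G G \sqrt{G} = G^{2} \sqrt{G} = G^{\frac{5}{2}}$)
$s{\left(296 \right)} 90 = 296^{\frac{5}{2}} \cdot 90 = 175232 \sqrt{74} \cdot 90 = 15770880 \sqrt{74}$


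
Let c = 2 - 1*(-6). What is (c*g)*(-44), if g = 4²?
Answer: -5632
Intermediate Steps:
c = 8 (c = 2 + 6 = 8)
g = 16
(c*g)*(-44) = (8*16)*(-44) = 128*(-44) = -5632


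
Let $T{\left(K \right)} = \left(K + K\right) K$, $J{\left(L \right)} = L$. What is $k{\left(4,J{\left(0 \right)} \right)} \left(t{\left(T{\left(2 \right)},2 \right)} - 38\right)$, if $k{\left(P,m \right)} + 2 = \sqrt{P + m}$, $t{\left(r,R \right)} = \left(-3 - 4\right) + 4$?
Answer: $0$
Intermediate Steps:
$T{\left(K \right)} = 2 K^{2}$ ($T{\left(K \right)} = 2 K K = 2 K^{2}$)
$t{\left(r,R \right)} = -3$ ($t{\left(r,R \right)} = -7 + 4 = -3$)
$k{\left(P,m \right)} = -2 + \sqrt{P + m}$
$k{\left(4,J{\left(0 \right)} \right)} \left(t{\left(T{\left(2 \right)},2 \right)} - 38\right) = \left(-2 + \sqrt{4 + 0}\right) \left(-3 - 38\right) = \left(-2 + \sqrt{4}\right) \left(-41\right) = \left(-2 + 2\right) \left(-41\right) = 0 \left(-41\right) = 0$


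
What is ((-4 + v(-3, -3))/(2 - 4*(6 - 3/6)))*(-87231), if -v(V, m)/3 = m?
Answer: 87231/4 ≈ 21808.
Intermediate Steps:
v(V, m) = -3*m
((-4 + v(-3, -3))/(2 - 4*(6 - 3/6)))*(-87231) = ((-4 - 3*(-3))/(2 - 4*(6 - 3/6)))*(-87231) = ((-4 + 9)/(2 - 4*(6 - 3*⅙)))*(-87231) = (5/(2 - 4*(6 - ½)))*(-87231) = (5/(2 - 4*11/2))*(-87231) = (5/(2 - 22))*(-87231) = (5/(-20))*(-87231) = (5*(-1/20))*(-87231) = -¼*(-87231) = 87231/4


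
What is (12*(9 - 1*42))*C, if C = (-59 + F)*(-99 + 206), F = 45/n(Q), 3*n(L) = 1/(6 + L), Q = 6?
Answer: -66142692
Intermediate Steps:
n(L) = 1/(3*(6 + L))
F = 1620 (F = 45/((1/(3*(6 + 6)))) = 45/(((⅓)/12)) = 45/(((⅓)*(1/12))) = 45/(1/36) = 45*36 = 1620)
C = 167027 (C = (-59 + 1620)*(-99 + 206) = 1561*107 = 167027)
(12*(9 - 1*42))*C = (12*(9 - 1*42))*167027 = (12*(9 - 42))*167027 = (12*(-33))*167027 = -396*167027 = -66142692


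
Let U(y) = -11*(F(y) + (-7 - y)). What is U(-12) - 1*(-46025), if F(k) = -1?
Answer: 45981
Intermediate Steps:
U(y) = 88 + 11*y (U(y) = -11*(-1 + (-7 - y)) = -11*(-8 - y) = 88 + 11*y)
U(-12) - 1*(-46025) = (88 + 11*(-12)) - 1*(-46025) = (88 - 132) + 46025 = -44 + 46025 = 45981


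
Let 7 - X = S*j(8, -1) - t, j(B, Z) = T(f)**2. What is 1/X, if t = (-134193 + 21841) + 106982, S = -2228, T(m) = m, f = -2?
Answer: 1/3549 ≈ 0.00028177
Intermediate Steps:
t = -5370 (t = -112352 + 106982 = -5370)
j(B, Z) = 4 (j(B, Z) = (-2)**2 = 4)
X = 3549 (X = 7 - (-2228*4 - 1*(-5370)) = 7 - (-8912 + 5370) = 7 - 1*(-3542) = 7 + 3542 = 3549)
1/X = 1/3549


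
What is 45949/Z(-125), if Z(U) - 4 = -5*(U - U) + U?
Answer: -45949/121 ≈ -379.74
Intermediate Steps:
Z(U) = 4 + U (Z(U) = 4 + (-5*(U - U) + U) = 4 + (-5*0 + U) = 4 + (0 + U) = 4 + U)
45949/Z(-125) = 45949/(4 - 125) = 45949/(-121) = 45949*(-1/121) = -45949/121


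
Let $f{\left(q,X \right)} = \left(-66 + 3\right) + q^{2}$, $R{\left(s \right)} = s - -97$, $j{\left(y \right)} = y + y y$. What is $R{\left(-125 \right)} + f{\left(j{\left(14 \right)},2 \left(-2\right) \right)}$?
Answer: $44009$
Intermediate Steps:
$j{\left(y \right)} = y + y^{2}$
$R{\left(s \right)} = 97 + s$ ($R{\left(s \right)} = s + 97 = 97 + s$)
$f{\left(q,X \right)} = -63 + q^{2}$
$R{\left(-125 \right)} + f{\left(j{\left(14 \right)},2 \left(-2\right) \right)} = \left(97 - 125\right) - \left(63 - \left(14 \left(1 + 14\right)\right)^{2}\right) = -28 - \left(63 - \left(14 \cdot 15\right)^{2}\right) = -28 - \left(63 - 210^{2}\right) = -28 + \left(-63 + 44100\right) = -28 + 44037 = 44009$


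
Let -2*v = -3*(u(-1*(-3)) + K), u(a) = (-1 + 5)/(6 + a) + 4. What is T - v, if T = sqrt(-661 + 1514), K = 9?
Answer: -121/6 + sqrt(853) ≈ 9.0395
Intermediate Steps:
u(a) = 4 + 4/(6 + a) (u(a) = 4/(6 + a) + 4 = 4 + 4/(6 + a))
T = sqrt(853) ≈ 29.206
v = 121/6 (v = -(-3)*(4*(7 - 1*(-3))/(6 - 1*(-3)) + 9)/2 = -(-3)*(4*(7 + 3)/(6 + 3) + 9)/2 = -(-3)*(4*10/9 + 9)/2 = -(-3)*(4*(1/9)*10 + 9)/2 = -(-3)*(40/9 + 9)/2 = -(-3)*121/(2*9) = -1/2*(-121/3) = 121/6 ≈ 20.167)
T - v = sqrt(853) - 1*121/6 = sqrt(853) - 121/6 = -121/6 + sqrt(853)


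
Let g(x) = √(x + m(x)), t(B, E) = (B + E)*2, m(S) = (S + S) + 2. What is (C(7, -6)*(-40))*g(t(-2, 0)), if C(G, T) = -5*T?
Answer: -1200*I*√10 ≈ -3794.7*I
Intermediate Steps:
m(S) = 2 + 2*S (m(S) = 2*S + 2 = 2 + 2*S)
t(B, E) = 2*B + 2*E
g(x) = √(2 + 3*x) (g(x) = √(x + (2 + 2*x)) = √(2 + 3*x))
(C(7, -6)*(-40))*g(t(-2, 0)) = (-5*(-6)*(-40))*√(2 + 3*(2*(-2) + 2*0)) = (30*(-40))*√(2 + 3*(-4 + 0)) = -1200*√(2 + 3*(-4)) = -1200*√(2 - 12) = -1200*I*√10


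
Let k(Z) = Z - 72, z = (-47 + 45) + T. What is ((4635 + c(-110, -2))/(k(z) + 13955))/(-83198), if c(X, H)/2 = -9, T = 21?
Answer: -1539/385539532 ≈ -3.9918e-6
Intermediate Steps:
z = 19 (z = (-47 + 45) + 21 = -2 + 21 = 19)
c(X, H) = -18 (c(X, H) = 2*(-9) = -18)
k(Z) = -72 + Z
((4635 + c(-110, -2))/(k(z) + 13955))/(-83198) = ((4635 - 18)/((-72 + 19) + 13955))/(-83198) = (4617/(-53 + 13955))*(-1/83198) = (4617/13902)*(-1/83198) = (4617*(1/13902))*(-1/83198) = (1539/4634)*(-1/83198) = -1539/385539532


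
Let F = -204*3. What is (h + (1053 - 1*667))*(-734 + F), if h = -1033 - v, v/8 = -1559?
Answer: -15916450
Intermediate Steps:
v = -12472 (v = 8*(-1559) = -12472)
F = -612
h = 11439 (h = -1033 - 1*(-12472) = -1033 + 12472 = 11439)
(h + (1053 - 1*667))*(-734 + F) = (11439 + (1053 - 1*667))*(-734 - 612) = (11439 + (1053 - 667))*(-1346) = (11439 + 386)*(-1346) = 11825*(-1346) = -15916450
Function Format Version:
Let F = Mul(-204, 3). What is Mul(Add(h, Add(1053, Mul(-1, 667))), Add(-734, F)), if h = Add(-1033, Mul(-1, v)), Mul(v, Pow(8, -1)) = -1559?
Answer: -15916450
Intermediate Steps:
v = -12472 (v = Mul(8, -1559) = -12472)
F = -612
h = 11439 (h = Add(-1033, Mul(-1, -12472)) = Add(-1033, 12472) = 11439)
Mul(Add(h, Add(1053, Mul(-1, 667))), Add(-734, F)) = Mul(Add(11439, Add(1053, Mul(-1, 667))), Add(-734, -612)) = Mul(Add(11439, Add(1053, -667)), -1346) = Mul(Add(11439, 386), -1346) = Mul(11825, -1346) = -15916450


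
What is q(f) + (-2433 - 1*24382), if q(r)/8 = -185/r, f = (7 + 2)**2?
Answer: -2173495/81 ≈ -26833.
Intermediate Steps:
f = 81 (f = 9**2 = 81)
q(r) = -1480/r (q(r) = 8*(-185/r) = -1480/r)
q(f) + (-2433 - 1*24382) = -1480/81 + (-2433 - 1*24382) = -1480*1/81 + (-2433 - 24382) = -1480/81 - 26815 = -2173495/81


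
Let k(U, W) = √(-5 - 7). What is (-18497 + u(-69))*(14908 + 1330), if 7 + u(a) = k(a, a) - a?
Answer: -299347530 + 32476*I*√3 ≈ -2.9935e+8 + 56250.0*I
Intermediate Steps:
k(U, W) = 2*I*√3 (k(U, W) = √(-12) = 2*I*√3)
u(a) = -7 - a + 2*I*√3 (u(a) = -7 + (2*I*√3 - a) = -7 + (-a + 2*I*√3) = -7 - a + 2*I*√3)
(-18497 + u(-69))*(14908 + 1330) = (-18497 + (-7 - 1*(-69) + 2*I*√3))*(14908 + 1330) = (-18497 + (-7 + 69 + 2*I*√3))*16238 = (-18497 + (62 + 2*I*√3))*16238 = (-18435 + 2*I*√3)*16238 = -299347530 + 32476*I*√3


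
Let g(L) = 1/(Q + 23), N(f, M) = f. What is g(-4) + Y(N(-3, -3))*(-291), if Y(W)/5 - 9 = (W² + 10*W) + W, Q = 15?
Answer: 829351/38 ≈ 21825.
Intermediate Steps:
g(L) = 1/38 (g(L) = 1/(15 + 23) = 1/38)
Y(W) = 45 + 5*W² + 55*W (Y(W) = 45 + 5*((W² + 10*W) + W) = 45 + 5*(W² + 11*W) = 45 + (5*W² + 55*W) = 45 + 5*W² + 55*W)
g(-4) + Y(N(-3, -3))*(-291) = 1/38 + (45 + 5*(-3)² + 55*(-3))*(-291) = 1/38 + (45 + 5*9 - 165)*(-291) = 1/38 + (45 + 45 - 165)*(-291) = 1/38 - 75*(-291) = 1/38 + 21825 = 829351/38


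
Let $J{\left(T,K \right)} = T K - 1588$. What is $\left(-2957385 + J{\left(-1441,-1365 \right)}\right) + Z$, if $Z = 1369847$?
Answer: $377839$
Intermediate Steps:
$J{\left(T,K \right)} = -1588 + K T$ ($J{\left(T,K \right)} = K T - 1588 = -1588 + K T$)
$\left(-2957385 + J{\left(-1441,-1365 \right)}\right) + Z = \left(-2957385 - -1965377\right) + 1369847 = \left(-2957385 + \left(-1588 + 1966965\right)\right) + 1369847 = \left(-2957385 + 1965377\right) + 1369847 = -992008 + 1369847 = 377839$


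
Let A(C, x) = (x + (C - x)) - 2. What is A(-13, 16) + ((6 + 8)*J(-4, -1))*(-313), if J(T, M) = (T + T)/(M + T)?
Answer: -35131/5 ≈ -7026.2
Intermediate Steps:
A(C, x) = -2 + C (A(C, x) = C - 2 = -2 + C)
J(T, M) = 2*T/(M + T) (J(T, M) = (2*T)/(M + T) = 2*T/(M + T))
A(-13, 16) + ((6 + 8)*J(-4, -1))*(-313) = (-2 - 13) + ((6 + 8)*(2*(-4)/(-1 - 4)))*(-313) = -15 + (14*(2*(-4)/(-5)))*(-313) = -15 + (14*(2*(-4)*(-1/5)))*(-313) = -15 + (14*(8/5))*(-313) = -15 + (112/5)*(-313) = -15 - 35056/5 = -35131/5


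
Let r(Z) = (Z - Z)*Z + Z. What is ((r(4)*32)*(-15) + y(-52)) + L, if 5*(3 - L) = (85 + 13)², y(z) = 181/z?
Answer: -998733/260 ≈ -3841.3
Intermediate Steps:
r(Z) = Z (r(Z) = 0*Z + Z = 0 + Z = Z)
L = -9589/5 (L = 3 - (85 + 13)²/5 = 3 - ⅕*98² = 3 - ⅕*9604 = 3 - 9604/5 = -9589/5 ≈ -1917.8)
((r(4)*32)*(-15) + y(-52)) + L = ((4*32)*(-15) + 181/(-52)) - 9589/5 = (128*(-15) + 181*(-1/52)) - 9589/5 = (-1920 - 181/52) - 9589/5 = -100021/52 - 9589/5 = -998733/260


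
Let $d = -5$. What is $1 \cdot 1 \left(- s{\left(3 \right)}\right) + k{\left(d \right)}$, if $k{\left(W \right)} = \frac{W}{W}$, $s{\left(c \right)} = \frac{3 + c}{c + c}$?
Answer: $0$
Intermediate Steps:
$s{\left(c \right)} = \frac{3 + c}{2 c}$
$k{\left(W \right)} = 1$
$1 \cdot 1 \left(- s{\left(3 \right)}\right) + k{\left(d \right)} = 1 \cdot 1 \left(- \frac{3 + 3}{2 \cdot 3}\right) + 1 = 1 \left(- \frac{6}{2 \cdot 3}\right) + 1 = 1 \left(\left(-1\right) 1\right) + 1 = 1 \left(-1\right) + 1 = -1 + 1 = 0$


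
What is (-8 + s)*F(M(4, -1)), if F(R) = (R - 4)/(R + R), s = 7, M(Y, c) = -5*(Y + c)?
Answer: -19/30 ≈ -0.63333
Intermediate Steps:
M(Y, c) = -5*Y - 5*c
F(R) = (-4 + R)/(2*R) (F(R) = (-4 + R)/((2*R)) = (-4 + R)*(1/(2*R)) = (-4 + R)/(2*R))
(-8 + s)*F(M(4, -1)) = (-8 + 7)*((-4 + (-5*4 - 5*(-1)))/(2*(-5*4 - 5*(-1)))) = -(-4 + (-20 + 5))/(2*(-20 + 5)) = -(-4 - 15)/(2*(-15)) = -(-1)*(-19)/(2*15) = -1*19/30 = -19/30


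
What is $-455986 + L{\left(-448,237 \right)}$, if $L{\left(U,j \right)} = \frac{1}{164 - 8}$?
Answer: $- \frac{71133815}{156} \approx -4.5599 \cdot 10^{5}$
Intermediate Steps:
$L{\left(U,j \right)} = \frac{1}{156}$
$-455986 + L{\left(-448,237 \right)} = -455986 + \frac{1}{156} = - \frac{71133815}{156}$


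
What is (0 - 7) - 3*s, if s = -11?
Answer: 26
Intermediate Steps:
(0 - 7) - 3*s = (0 - 7) - 3*(-11) = -7 + 33 = 26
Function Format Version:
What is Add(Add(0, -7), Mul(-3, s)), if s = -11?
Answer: 26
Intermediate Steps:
Add(Add(0, -7), Mul(-3, s)) = Add(Add(0, -7), Mul(-3, -11)) = Add(-7, 33) = 26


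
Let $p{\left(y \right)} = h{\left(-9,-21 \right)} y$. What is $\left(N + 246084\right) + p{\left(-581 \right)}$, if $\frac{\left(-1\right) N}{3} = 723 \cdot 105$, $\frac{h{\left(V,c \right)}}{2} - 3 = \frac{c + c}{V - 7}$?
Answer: $\frac{47211}{4} \approx 11803.0$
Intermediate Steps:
$h{\left(V,c \right)} = 6 + \frac{4 c}{-7 + V}$ ($h{\left(V,c \right)} = 6 + 2 \frac{c + c}{V - 7} = 6 + 2 \frac{2 c}{-7 + V} = 6 + \frac{4 c}{-7 + V}$)
$N = -227745$ ($N = - 3 \cdot 723 \cdot 105 = \left(-3\right) 75915 = -227745$)
$p{\left(y \right)} = \frac{45 y}{4}$ ($p{\left(y \right)} = \frac{2 \left(-21 + 2 \left(-21\right) + 3 \left(-9\right)\right)}{-7 - 9} y = \frac{2 \left(-21 - 42 - 27\right)}{-16} y = 2 \left(- \frac{1}{16}\right) \left(-90\right) y = \frac{45 y}{4}$)
$\left(N + 246084\right) + p{\left(-581 \right)} = \left(-227745 + 246084\right) + \frac{45}{4} \left(-581\right) = 18339 - \frac{26145}{4} = \frac{47211}{4}$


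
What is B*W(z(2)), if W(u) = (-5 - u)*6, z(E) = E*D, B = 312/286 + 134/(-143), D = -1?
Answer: -36/13 ≈ -2.7692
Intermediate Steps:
B = 2/13 (B = 312*(1/286) + 134*(-1/143) = 12/11 - 134/143 = 2/13 ≈ 0.15385)
z(E) = -E (z(E) = E*(-1) = -E)
W(u) = -30 - 6*u
B*W(z(2)) = 2*(-30 - (-6)*2)/13 = 2*(-30 - 6*(-2))/13 = 2*(-30 + 12)/13 = (2/13)*(-18) = -36/13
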